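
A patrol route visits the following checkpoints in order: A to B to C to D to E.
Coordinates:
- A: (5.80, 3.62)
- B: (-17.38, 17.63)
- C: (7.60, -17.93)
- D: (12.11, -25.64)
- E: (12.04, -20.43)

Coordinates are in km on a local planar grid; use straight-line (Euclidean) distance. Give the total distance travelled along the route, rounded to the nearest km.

Leg distances:
A→B: 27.1 km  (cumulative 27.1 km)
B→C: 43.5 km  (cumulative 70.5 km)
C→D: 8.9 km  (cumulative 79.5 km)
D→E: 5.2 km  (cumulative 84.7 km)
Total route length ≈ 85 km.

85 km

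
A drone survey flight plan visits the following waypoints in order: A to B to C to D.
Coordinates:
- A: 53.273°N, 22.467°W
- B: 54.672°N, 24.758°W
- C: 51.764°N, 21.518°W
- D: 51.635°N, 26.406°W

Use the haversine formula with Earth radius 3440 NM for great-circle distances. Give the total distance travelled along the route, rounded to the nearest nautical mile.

508 NM

Leg distances:
A→B: 116.6 NM  (cumulative 116.6 NM)
B→C: 209.8 NM  (cumulative 326.4 NM)
C→D: 182.0 NM  (cumulative 508.5 NM)
Total route length ≈ 508 NM.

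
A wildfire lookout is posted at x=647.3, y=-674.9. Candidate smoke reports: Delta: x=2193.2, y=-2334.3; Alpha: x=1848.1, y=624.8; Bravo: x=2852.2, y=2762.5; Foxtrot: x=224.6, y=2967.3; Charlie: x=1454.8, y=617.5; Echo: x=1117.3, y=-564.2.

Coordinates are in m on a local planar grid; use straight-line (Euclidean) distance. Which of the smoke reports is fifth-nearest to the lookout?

Distance to each, sorted:
Echo: 482.9 m
Charlie: 1523.9 m
Alpha: 1769.5 m
Delta: 2267.9 m
Foxtrot: 3666.6 m
Bravo: 4083.8 m
The fifth-nearest is Foxtrot at 3666.6 m.

Foxtrot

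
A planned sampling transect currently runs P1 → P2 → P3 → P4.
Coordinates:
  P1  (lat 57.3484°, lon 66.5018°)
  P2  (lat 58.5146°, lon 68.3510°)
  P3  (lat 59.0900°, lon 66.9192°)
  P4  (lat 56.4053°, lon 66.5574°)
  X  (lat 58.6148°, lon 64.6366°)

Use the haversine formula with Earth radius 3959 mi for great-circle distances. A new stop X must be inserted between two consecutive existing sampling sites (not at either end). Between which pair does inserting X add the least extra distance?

between P3 and P4

Added distance for inserting X between each consecutive pair:
P1–P2: 139.7 mi
P2–P3: 157.1 mi
P3–P4: 70.4 mi
Smallest added distance is 70.4 mi, inserting between P3 and P4.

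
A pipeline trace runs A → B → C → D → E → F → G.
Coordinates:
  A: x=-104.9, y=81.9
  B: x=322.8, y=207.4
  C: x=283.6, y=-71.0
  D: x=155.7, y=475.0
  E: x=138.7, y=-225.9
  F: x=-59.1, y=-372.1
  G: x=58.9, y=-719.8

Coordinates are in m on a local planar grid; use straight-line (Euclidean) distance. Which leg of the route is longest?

Leg distances:
A→B: 445.7 m
B→C: 281.1 m
C→D: 560.8 m
D→E: 701.1 m
E→F: 246.0 m
F→G: 367.2 m
The longest leg is D–E at 701.1 m.

D–E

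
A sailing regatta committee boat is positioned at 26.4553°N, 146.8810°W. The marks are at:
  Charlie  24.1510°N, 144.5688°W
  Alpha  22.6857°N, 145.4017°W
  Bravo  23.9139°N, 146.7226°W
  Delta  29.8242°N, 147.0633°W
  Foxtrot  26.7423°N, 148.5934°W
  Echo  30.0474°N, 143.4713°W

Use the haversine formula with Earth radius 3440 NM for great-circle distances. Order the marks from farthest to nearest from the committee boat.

Echo, Alpha, Delta, Charlie, Bravo, Foxtrot

Distance from the committee boat at 26.4553°N, 146.8810°W to each:
Echo 30.0474°N, 143.4713°W: 281.1 NM
Alpha 22.6857°N, 145.4017°W: 240.3 NM
Delta 29.8242°N, 147.0633°W: 202.5 NM
Charlie 24.1510°N, 144.5688°W: 186.8 NM
Bravo 23.9139°N, 146.7226°W: 152.8 NM
Foxtrot 26.7423°N, 148.5934°W: 93.5 NM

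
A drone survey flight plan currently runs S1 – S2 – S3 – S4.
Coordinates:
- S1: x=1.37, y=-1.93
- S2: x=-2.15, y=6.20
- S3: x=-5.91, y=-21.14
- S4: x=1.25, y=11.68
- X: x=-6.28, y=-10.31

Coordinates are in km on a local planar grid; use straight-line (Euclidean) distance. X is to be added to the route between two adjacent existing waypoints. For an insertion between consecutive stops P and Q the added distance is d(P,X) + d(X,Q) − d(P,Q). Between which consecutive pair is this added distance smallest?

between S2 and S3

Added distance for inserting X between each consecutive pair:
S1–S2: 19.5 km
S2–S3: 0.3 km
S3–S4: 0.5 km
Smallest added distance is 0.3 km, inserting between S2 and S3.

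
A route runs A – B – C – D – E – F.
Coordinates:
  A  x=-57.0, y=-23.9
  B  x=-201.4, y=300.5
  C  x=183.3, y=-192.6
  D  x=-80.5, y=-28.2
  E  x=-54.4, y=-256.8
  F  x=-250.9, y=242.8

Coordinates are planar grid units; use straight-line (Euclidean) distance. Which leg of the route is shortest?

D–E

Leg distances:
A→B: 355.1
B→C: 625.4
C→D: 310.8
D→E: 230.1
E→F: 536.9
The shortest leg is D–E at 230.1.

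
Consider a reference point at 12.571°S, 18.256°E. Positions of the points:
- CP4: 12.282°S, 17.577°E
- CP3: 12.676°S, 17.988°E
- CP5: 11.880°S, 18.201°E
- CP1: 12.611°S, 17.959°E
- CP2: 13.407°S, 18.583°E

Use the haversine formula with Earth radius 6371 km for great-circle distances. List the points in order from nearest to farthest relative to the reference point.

CP3, CP1, CP5, CP4, CP2

Distance from the reference point at 12.571°S, 18.256°E to each:
CP3 12.676°S, 17.988°E: 31.3 km
CP1 12.611°S, 17.959°E: 32.5 km
CP5 11.880°S, 18.201°E: 77.1 km
CP4 12.282°S, 17.577°E: 80.4 km
CP2 13.407°S, 18.583°E: 99.5 km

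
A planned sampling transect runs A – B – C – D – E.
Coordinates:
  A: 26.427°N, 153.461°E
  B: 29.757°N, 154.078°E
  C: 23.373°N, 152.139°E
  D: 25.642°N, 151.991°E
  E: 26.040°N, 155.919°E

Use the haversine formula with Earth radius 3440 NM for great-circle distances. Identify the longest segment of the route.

B–C

Leg distances:
A→B: 202.6 NM
B→C: 397.2 NM
C→D: 136.5 NM
D→E: 213.6 NM
The longest leg is B–C at 397.2 NM.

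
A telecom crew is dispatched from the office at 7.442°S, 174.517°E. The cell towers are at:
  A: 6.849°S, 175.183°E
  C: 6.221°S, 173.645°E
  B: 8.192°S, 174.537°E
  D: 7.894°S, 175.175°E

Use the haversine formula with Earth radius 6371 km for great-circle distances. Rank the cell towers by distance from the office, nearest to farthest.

B, D, A, C

Distance from the office at 7.442°S, 174.517°E to each:
B 8.192°S, 174.537°E: 83.4 km
D 7.894°S, 175.175°E: 88.2 km
A 6.849°S, 175.183°E: 98.7 km
C 6.221°S, 173.645°E: 166.4 km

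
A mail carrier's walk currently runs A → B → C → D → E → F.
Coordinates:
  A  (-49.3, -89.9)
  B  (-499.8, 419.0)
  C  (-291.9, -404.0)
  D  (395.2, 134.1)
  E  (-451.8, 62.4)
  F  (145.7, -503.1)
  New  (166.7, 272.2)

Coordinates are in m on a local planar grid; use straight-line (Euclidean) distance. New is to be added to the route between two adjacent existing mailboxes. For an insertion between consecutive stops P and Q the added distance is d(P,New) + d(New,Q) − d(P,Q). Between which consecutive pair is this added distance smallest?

between D and E

Added distance for inserting New between each consecutive pair:
A–B: 424.5 m
B–C: 650.7 m
C–D: 211.3 m
D–E: 70.1 m
E–F: 606.0 m
Smallest added distance is 70.1 m, inserting between D and E.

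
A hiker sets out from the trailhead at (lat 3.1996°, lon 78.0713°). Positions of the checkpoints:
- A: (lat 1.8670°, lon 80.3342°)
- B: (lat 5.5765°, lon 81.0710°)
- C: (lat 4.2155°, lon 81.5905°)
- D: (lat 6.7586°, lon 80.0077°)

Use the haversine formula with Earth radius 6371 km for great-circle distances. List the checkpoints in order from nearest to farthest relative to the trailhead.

Distance from the trailhead at (lat 3.1996°, lon 78.0713°) to each:
A (lat 1.8670°, lon 80.3342°): 291.8 km
C (lat 4.2155°, lon 81.5905°): 406.5 km
B (lat 5.5765°, lon 81.0710°): 424.8 km
D (lat 6.7586°, lon 80.0077°): 450.1 km

A, C, B, D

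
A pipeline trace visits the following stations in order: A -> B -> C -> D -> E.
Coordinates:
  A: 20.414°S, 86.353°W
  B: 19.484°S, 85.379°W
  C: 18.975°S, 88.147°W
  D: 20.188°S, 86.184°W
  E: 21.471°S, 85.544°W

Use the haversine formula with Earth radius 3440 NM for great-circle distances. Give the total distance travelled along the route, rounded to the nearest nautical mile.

Leg distances:
A→B: 78.4 NM  (cumulative 78.4 NM)
B→C: 159.9 NM  (cumulative 238.2 NM)
C→D: 132.8 NM  (cumulative 371.0 NM)
D→E: 85.0 NM  (cumulative 456.0 NM)
Total route length ≈ 456 NM.

456 NM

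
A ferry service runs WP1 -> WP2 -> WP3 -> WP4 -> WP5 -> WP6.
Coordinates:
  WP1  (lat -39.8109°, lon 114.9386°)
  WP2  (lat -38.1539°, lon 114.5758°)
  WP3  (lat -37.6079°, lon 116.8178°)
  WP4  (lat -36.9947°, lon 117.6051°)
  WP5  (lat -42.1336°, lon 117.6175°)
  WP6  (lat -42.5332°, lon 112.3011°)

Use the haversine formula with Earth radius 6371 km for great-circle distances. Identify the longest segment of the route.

WP4–WP5

Leg distances:
WP1→WP2: 186.9 km
WP2→WP3: 205.9 km
WP3→WP4: 97.5 km
WP4→WP5: 571.4 km
WP5→WP6: 439.2 km
The longest leg is WP4–WP5 at 571.4 km.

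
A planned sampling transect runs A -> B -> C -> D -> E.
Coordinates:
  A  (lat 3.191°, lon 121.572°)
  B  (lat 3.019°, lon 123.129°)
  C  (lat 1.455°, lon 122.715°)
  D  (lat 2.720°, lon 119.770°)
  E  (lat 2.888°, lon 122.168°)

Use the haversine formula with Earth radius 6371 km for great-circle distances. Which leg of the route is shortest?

Leg distances:
A→B: 173.9 km
B→C: 179.9 km
C→D: 356.2 km
D→E: 267.0 km
The shortest leg is A–B at 173.9 km.

A–B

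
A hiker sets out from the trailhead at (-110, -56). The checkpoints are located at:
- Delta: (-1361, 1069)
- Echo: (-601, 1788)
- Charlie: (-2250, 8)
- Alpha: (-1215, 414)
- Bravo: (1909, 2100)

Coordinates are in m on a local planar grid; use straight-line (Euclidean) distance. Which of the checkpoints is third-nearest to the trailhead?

Echo

Distances from the trailhead ((-110, -56)):
Alpha: 1200.8 m
Delta: 1682.4 m
Echo: 1908.2 m
Charlie: 2141.0 m
Bravo: 2953.8 m
The third-nearest is Echo at 1908.2 m.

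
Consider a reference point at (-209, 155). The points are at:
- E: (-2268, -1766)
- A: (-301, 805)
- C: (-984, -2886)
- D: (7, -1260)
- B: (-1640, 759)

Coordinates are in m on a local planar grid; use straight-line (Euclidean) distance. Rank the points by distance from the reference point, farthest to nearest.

Distances from the reference point:
C (-984, -2886): 3138.2 m
E (-2268, -1766): 2816.0 m
B (-1640, 759): 1553.2 m
D (7, -1260): 1431.4 m
A (-301, 805): 656.5 m

C, E, B, D, A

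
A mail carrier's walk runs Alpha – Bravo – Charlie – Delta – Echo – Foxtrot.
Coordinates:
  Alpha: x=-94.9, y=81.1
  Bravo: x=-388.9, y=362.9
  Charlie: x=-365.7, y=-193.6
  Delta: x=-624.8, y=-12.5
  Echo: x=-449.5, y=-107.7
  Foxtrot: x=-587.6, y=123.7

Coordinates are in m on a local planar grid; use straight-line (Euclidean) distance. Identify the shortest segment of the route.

Delta–Echo

Leg distances:
Alpha→Bravo: 407.2 m
Bravo→Charlie: 557.0 m
Charlie→Delta: 316.1 m
Delta→Echo: 199.5 m
Echo→Foxtrot: 269.5 m
The shortest leg is Delta–Echo at 199.5 m.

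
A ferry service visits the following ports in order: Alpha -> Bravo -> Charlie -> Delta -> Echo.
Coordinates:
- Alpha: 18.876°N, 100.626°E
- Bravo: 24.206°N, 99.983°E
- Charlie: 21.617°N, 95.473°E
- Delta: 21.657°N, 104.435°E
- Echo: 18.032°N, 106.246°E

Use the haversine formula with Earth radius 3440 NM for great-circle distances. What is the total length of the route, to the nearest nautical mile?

1356 NM

Leg distances:
Alpha→Bravo: 322.0 NM  (cumulative 322.0 NM)
Bravo→Charlie: 293.9 NM  (cumulative 615.9 NM)
Charlie→Delta: 500.1 NM  (cumulative 1116.0 NM)
Delta→Echo: 240.5 NM  (cumulative 1356.4 NM)
Total route length ≈ 1356 NM.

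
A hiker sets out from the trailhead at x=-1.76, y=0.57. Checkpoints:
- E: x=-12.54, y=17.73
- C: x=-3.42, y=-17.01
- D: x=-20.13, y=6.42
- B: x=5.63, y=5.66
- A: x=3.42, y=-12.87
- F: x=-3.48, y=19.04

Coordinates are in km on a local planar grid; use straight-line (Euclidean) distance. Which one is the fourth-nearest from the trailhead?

F

Distance to each, sorted:
B: 9.0 km
A: 14.4 km
C: 17.7 km
F: 18.5 km
D: 19.3 km
E: 20.3 km
The fourth-nearest is F at 18.5 km.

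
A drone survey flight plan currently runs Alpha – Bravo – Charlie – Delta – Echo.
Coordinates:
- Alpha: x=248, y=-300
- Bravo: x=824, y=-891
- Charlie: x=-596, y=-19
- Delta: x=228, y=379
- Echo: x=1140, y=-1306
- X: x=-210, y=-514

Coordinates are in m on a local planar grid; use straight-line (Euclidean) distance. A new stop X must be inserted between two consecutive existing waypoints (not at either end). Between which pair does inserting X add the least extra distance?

between Bravo and Charlie

Added distance for inserting X between each consecutive pair:
Alpha–Bravo: 780.9 m
Bravo–Charlie: 61.9 m
Charlie–Delta: 707.3 m
Delta–Echo: 643.8 m
Smallest added distance is 61.9 m, inserting between Bravo and Charlie.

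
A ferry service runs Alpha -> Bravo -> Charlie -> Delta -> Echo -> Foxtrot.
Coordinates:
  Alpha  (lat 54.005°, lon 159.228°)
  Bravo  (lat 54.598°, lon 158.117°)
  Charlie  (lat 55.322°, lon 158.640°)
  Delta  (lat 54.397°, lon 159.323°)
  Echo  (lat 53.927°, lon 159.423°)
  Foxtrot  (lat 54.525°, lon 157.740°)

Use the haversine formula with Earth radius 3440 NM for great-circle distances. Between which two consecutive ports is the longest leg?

Leg distances:
Alpha→Bravo: 52.7 NM
Bravo→Charlie: 47.1 NM
Charlie→Delta: 60.3 NM
Delta→Echo: 28.4 NM
Echo→Foxtrot: 69.1 NM
The longest leg is Echo–Foxtrot at 69.1 NM.

Echo–Foxtrot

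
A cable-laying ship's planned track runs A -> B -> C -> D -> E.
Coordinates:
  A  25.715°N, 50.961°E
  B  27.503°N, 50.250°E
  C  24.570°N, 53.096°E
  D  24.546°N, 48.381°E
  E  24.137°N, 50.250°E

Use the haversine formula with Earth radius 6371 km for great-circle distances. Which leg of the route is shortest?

D–E

Leg distances:
A→B: 211.0 km
B→C: 432.6 km
C→D: 476.8 km
D→E: 194.7 km
The shortest leg is D–E at 194.7 km.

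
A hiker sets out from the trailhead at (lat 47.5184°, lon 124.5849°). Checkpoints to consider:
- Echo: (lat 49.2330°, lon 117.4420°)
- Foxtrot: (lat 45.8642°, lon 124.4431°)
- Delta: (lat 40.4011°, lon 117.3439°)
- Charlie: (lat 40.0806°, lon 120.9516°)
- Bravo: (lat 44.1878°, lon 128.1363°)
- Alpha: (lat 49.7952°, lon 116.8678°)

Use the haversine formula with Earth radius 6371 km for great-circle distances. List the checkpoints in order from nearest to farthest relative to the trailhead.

Foxtrot, Bravo, Echo, Alpha, Charlie, Delta

Computing each great-circle distance from (lat 47.5184°, lon 124.5849°):
Foxtrot (lat 45.8642°, lon 124.4431°): 184.3 km
Bravo (lat 44.1878°, lon 128.1363°): 461.2 km
Echo (lat 49.2330°, lon 117.4420°): 560.7 km
Alpha (lat 49.7952°, lon 116.8678°): 620.4 km
Charlie (lat 40.0806°, lon 120.9516°): 876.7 km
Delta (lat 40.4011°, lon 117.3439°): 980.0 km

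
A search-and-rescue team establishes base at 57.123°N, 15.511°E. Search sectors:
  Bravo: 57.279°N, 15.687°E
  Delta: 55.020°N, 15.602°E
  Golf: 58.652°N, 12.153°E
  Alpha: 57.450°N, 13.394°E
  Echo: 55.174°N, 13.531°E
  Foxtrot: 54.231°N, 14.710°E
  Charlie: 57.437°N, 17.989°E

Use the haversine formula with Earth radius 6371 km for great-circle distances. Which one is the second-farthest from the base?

Golf

Distance to each, sorted:
Foxtrot: 325.5 km
Golf: 261.3 km
Echo: 249.0 km
Delta: 233.9 km
Charlie: 153.0 km
Alpha: 132.3 km
Bravo: 20.3 km
The second-farthest is Golf at 261.3 km.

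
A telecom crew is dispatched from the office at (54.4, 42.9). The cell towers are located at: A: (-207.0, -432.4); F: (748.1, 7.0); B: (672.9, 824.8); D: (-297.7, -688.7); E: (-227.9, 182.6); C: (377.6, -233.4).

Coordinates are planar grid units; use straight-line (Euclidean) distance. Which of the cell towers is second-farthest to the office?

D

Distance to each, sorted:
B: 997.0
D: 811.9
F: 694.6
A: 542.4
C: 425.2
E: 315.0
The second-farthest is D at 811.9.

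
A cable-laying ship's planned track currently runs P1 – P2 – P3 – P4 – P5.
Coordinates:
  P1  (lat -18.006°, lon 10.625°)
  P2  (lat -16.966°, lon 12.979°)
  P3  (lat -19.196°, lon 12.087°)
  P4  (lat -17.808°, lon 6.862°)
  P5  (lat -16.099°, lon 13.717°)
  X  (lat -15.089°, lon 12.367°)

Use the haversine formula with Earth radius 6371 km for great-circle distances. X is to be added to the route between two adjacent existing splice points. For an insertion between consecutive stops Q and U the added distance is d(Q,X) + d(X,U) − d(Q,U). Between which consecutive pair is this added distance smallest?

between P4 and P5

Added distance for inserting X between each consecutive pair:
P1–P2: 317.3 km
P2–P3: 411.1 km
P3–P4: 545.8 km
P4–P5: 90.0 km
Smallest added distance is 90.0 km, inserting between P4 and P5.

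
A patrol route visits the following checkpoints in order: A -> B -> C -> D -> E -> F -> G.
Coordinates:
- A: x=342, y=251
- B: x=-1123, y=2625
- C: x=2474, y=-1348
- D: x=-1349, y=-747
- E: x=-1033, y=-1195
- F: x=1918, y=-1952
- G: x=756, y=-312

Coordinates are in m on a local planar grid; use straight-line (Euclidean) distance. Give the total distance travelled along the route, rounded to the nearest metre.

Leg distances:
A→B: 2789.6 m  (cumulative 2789.6 m)
B→C: 5359.4 m  (cumulative 8149.0 m)
C→D: 3870.0 m  (cumulative 12019.0 m)
D→E: 548.2 m  (cumulative 12567.2 m)
E→F: 3046.5 m  (cumulative 15613.8 m)
F→G: 2009.9 m  (cumulative 17623.7 m)
Total route length ≈ 17624 m.

17624 m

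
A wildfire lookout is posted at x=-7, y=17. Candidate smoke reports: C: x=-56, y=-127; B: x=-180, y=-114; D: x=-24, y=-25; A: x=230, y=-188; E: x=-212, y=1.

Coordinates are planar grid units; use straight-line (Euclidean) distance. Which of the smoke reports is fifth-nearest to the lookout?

A

Distances from the lookout (x=-7, y=17):
D: 45.3
C: 152.1
E: 205.6
B: 217.0
A: 313.4
The fifth-nearest is A at 313.4.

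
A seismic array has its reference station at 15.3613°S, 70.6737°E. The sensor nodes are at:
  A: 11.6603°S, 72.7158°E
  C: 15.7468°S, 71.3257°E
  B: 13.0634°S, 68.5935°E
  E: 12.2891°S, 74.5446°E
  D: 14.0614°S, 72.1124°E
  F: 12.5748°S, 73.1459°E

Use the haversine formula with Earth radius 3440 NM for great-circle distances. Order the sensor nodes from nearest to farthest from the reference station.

C, D, B, F, A, E

Distance from the reference station at 15.3613°S, 70.6737°E to each:
C 15.7468°S, 71.3257°E: 44.2 NM
D 14.0614°S, 72.1124°E: 114.3 NM
B 13.0634°S, 68.5935°E: 183.5 NM
F 12.5748°S, 73.1459°E: 220.8 NM
A 11.6603°S, 72.7158°E: 252.2 NM
E 12.2891°S, 74.5446°E: 291.4 NM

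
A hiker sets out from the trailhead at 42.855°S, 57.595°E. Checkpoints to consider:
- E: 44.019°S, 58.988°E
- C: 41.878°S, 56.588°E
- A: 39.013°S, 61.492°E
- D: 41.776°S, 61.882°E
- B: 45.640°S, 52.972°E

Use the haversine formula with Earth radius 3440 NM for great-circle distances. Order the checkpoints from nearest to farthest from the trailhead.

C, E, D, B, A

Computing each great-circle distance from 42.855°S, 57.595°E:
C 41.878°S, 56.588°E: 73.7 NM
E 44.019°S, 58.988°E: 92.6 NM
D 41.776°S, 61.882°E: 201.0 NM
B 45.640°S, 52.972°E: 259.7 NM
A 39.013°S, 61.492°E: 290.5 NM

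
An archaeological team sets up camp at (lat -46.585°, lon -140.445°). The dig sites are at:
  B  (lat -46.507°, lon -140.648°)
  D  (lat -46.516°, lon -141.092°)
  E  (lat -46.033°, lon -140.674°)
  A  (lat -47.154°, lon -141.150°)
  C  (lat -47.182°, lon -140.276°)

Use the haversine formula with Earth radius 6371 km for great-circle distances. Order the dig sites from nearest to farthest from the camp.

B, D, E, C, A

Distances from the camp:
B (lat -46.507°, lon -140.648°): 17.8 km
D (lat -46.516°, lon -141.092°): 50.1 km
E (lat -46.033°, lon -140.674°): 63.9 km
C (lat -47.182°, lon -140.276°): 67.6 km
A (lat -47.154°, lon -141.150°): 82.9 km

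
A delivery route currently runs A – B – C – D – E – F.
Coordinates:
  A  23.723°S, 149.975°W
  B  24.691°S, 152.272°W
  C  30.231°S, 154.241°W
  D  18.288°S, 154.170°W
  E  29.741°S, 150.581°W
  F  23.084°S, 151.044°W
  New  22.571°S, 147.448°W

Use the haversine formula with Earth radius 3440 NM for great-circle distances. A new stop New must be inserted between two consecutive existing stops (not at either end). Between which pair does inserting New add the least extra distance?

between D and E

Added distance for inserting New between each consecutive pair:
A–B: 311.4 NM
B–C: 532.5 NM
C–D: 327.2 NM
D–E: 204.5 NM
E–F: 263.2 NM
Smallest added distance is 204.5 NM, inserting between D and E.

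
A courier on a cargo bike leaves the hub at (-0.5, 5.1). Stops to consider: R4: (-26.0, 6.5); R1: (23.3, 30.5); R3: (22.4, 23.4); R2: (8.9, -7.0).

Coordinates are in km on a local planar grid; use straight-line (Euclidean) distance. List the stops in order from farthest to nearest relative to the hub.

Distances from the hub:
R1 (23.3, 30.5): 34.8 km
R3 (22.4, 23.4): 29.3 km
R4 (-26.0, 6.5): 25.5 km
R2 (8.9, -7.0): 15.3 km

R1, R3, R4, R2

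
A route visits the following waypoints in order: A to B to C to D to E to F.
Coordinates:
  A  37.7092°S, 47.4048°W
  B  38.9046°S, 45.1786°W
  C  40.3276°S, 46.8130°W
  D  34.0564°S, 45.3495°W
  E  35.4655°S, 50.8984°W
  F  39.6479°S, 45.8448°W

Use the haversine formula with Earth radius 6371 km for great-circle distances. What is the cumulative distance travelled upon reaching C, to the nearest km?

447 km

Leg distances:
A→B: 235.4 km  (cumulative 235.4 km)
B→C: 211.3 km  (cumulative 446.6 km)
Cumulative distance at C ≈ 447 km.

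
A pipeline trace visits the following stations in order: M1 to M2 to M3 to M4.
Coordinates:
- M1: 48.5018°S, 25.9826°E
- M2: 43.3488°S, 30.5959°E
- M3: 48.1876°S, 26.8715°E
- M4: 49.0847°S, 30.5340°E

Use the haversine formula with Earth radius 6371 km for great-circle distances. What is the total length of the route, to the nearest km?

Leg distances:
M1→M2: 674.7 km  (cumulative 674.7 km)
M2→M3: 610.5 km  (cumulative 1285.2 km)
M3→M4: 287.0 km  (cumulative 1572.2 km)
Total route length ≈ 1572 km.

1572 km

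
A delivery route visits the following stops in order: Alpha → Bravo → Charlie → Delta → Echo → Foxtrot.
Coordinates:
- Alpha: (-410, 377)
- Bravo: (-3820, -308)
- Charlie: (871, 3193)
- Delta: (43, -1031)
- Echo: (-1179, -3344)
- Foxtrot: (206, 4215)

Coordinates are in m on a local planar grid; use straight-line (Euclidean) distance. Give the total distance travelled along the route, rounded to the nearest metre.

Leg distances:
Alpha→Bravo: 3478.1 m  (cumulative 3478.1 m)
Bravo→Charlie: 5853.4 m  (cumulative 9331.5 m)
Charlie→Delta: 4304.4 m  (cumulative 13635.9 m)
Delta→Echo: 2616.0 m  (cumulative 16251.9 m)
Echo→Foxtrot: 7684.8 m  (cumulative 23936.7 m)
Total route length ≈ 23937 m.

23937 m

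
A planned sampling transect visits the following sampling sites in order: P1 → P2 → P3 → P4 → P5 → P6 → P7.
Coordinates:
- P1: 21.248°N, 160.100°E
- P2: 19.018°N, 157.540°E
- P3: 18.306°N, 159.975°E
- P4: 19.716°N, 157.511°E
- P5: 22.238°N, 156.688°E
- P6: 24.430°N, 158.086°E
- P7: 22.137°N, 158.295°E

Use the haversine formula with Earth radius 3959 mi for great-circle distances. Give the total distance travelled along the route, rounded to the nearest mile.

1098 mi

Leg distances:
P1→P2: 226.5 mi  (cumulative 226.5 mi)
P2→P3: 166.8 mi  (cumulative 393.4 mi)
P3→P4: 188.2 mi  (cumulative 581.5 mi)
P4→P5: 182.2 mi  (cumulative 763.7 mi)
P5→P6: 175.5 mi  (cumulative 939.2 mi)
P6→P7: 159.0 mi  (cumulative 1098.2 mi)
Total route length ≈ 1098 mi.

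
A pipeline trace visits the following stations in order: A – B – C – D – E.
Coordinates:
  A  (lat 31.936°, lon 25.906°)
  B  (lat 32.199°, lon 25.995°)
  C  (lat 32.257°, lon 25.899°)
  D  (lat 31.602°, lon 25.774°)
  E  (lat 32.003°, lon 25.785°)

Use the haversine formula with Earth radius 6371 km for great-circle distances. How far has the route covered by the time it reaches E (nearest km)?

160 km

Leg distances:
A→B: 30.4 km  (cumulative 30.4 km)
B→C: 11.1 km  (cumulative 41.5 km)
C→D: 73.8 km  (cumulative 115.3 km)
D→E: 44.6 km  (cumulative 159.9 km)
Cumulative distance at E ≈ 160 km.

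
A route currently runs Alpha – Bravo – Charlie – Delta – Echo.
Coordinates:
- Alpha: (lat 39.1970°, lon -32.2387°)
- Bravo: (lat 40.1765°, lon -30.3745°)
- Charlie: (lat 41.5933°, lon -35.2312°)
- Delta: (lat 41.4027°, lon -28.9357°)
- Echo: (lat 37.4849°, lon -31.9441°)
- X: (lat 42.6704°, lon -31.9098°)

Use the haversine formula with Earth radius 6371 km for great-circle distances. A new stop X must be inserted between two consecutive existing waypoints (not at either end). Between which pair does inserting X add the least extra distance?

between Charlie and Delta

Added distance for inserting X between each consecutive pair:
Alpha–Bravo: 499.5 km
Bravo–Charlie: 166.8 km
Charlie–Delta: 57.5 km
Delta–Echo: 353.4 km
Smallest added distance is 57.5 km, inserting between Charlie and Delta.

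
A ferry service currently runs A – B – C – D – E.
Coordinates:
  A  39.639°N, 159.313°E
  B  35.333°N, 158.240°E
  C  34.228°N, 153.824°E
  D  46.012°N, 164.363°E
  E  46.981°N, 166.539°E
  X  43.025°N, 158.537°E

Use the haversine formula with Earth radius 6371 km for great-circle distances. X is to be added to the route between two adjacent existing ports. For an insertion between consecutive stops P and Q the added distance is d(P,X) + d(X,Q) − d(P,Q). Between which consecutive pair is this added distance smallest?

between C and D

Added distance for inserting X between each consecutive pair:
A–B: 749.7 km
B–C: 1494.1 km
C–D: 44.3 km
D–E: 1137.4 km
Smallest added distance is 44.3 km, inserting between C and D.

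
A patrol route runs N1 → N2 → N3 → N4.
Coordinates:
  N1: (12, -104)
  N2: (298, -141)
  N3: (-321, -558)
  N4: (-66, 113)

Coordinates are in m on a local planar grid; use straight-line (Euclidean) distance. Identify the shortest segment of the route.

N1–N2

Leg distances:
N1→N2: 288.4 m
N2→N3: 746.4 m
N3→N4: 717.8 m
The shortest leg is N1–N2 at 288.4 m.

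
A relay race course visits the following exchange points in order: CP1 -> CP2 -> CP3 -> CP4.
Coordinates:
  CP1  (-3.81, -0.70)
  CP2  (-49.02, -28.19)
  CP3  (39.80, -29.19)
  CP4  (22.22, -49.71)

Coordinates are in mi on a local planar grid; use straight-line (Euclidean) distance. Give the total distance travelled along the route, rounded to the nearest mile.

Leg distances:
CP1→CP2: 52.9 mi  (cumulative 52.9 mi)
CP2→CP3: 88.8 mi  (cumulative 141.7 mi)
CP3→CP4: 27.0 mi  (cumulative 168.8 mi)
Total route length ≈ 169 mi.

169 mi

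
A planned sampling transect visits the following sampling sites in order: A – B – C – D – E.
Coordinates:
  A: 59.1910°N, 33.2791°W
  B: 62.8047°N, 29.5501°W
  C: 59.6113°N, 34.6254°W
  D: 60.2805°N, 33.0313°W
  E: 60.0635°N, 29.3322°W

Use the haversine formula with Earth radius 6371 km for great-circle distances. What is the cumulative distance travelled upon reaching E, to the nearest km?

Leg distances:
A→B: 449.1 km  (cumulative 449.1 km)
B→C: 446.9 km  (cumulative 896.0 km)
C→D: 115.8 km  (cumulative 1011.9 km)
D→E: 206.0 km  (cumulative 1217.9 km)
Cumulative distance at E ≈ 1218 km.

1218 km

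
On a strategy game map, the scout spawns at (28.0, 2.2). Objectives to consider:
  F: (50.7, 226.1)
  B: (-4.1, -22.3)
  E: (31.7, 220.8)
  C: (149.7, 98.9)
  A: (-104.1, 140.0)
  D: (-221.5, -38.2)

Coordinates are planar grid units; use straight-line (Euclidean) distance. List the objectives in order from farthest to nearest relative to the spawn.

Distances from the spawn:
D (-221.5, -38.2): 252.7
F (50.7, 226.1): 225.0
E (31.7, 220.8): 218.6
A (-104.1, 140.0): 190.9
C (149.7, 98.9): 155.4
B (-4.1, -22.3): 40.4

D, F, E, A, C, B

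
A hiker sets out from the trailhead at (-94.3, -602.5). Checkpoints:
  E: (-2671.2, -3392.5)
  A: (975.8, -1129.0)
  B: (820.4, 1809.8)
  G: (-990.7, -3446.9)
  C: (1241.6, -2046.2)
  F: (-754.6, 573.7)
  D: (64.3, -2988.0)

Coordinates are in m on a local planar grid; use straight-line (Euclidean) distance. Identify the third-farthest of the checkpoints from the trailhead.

Distance to each, sorted:
E: 3798.0 m
G: 2982.3 m
B: 2579.9 m
D: 2390.8 m
C: 1967.0 m
F: 1348.9 m
A: 1192.6 m
The third-farthest is B at 2579.9 m.

B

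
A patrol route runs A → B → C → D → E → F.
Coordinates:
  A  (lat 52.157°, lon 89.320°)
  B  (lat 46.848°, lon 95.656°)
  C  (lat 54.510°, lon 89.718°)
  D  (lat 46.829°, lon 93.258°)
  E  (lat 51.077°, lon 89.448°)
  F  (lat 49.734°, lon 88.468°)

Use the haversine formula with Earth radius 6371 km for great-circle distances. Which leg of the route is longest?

B–C

Leg distances:
A→B: 746.3 km
B→C: 948.4 km
C→D: 889.5 km
D→E: 548.0 km
E→F: 164.7 km
The longest leg is B–C at 948.4 km.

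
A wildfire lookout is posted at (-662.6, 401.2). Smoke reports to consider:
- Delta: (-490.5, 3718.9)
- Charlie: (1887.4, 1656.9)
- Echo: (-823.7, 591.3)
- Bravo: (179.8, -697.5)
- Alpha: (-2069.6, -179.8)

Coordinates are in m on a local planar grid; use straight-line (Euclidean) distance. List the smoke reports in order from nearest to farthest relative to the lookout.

Echo, Bravo, Alpha, Charlie, Delta

Distances from the lookout:
Echo (-823.7, 591.3): 249.2 m
Bravo (179.8, -697.5): 1384.5 m
Alpha (-2069.6, -179.8): 1522.2 m
Charlie (1887.4, 1656.9): 2842.4 m
Delta (-490.5, 3718.9): 3322.2 m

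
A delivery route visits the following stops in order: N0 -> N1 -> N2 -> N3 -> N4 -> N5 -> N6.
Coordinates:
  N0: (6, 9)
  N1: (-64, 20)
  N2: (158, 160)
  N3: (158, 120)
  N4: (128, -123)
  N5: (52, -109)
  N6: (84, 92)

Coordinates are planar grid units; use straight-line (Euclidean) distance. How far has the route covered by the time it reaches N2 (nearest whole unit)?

Leg distances:
N0→N1: 70.9  (cumulative 70.9)
N1→N2: 262.5  (cumulative 333.3)
Cumulative distance at N2 ≈ 333.

333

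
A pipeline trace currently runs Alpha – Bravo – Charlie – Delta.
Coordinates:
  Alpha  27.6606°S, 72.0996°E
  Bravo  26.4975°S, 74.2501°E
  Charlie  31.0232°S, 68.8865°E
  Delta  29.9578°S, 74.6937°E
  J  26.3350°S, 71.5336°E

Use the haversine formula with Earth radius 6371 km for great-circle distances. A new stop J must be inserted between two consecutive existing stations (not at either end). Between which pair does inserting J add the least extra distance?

between Bravo and Charlie

Added distance for inserting J between each consecutive pair:
Alpha–Bravo: 179.7 km
Bravo–Charlie: 127.4 km
Charlie–Delta: 521.0 km
Smallest added distance is 127.4 km, inserting between Bravo and Charlie.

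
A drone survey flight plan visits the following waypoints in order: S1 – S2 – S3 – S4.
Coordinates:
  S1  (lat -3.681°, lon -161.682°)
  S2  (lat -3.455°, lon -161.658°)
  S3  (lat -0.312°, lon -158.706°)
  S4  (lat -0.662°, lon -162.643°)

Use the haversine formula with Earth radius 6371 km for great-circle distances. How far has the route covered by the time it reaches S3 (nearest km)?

Leg distances:
S1→S2: 25.3 km  (cumulative 25.3 km)
S2→S3: 479.3 km  (cumulative 504.6 km)
Cumulative distance at S3 ≈ 505 km.

505 km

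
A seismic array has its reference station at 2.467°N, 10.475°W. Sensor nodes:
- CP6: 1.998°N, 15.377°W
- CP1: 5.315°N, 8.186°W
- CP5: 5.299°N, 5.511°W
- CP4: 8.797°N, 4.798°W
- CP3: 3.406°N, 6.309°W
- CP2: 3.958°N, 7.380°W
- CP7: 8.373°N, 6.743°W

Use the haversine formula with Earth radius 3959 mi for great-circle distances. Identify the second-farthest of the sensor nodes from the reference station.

CP7

Distances from the reference station (2.467°N, 10.475°W):
CP4: 586.1 mi
CP7: 482.1 mi
CP5: 394.2 mi
CP6: 340.0 mi
CP3: 294.7 mi
CP1: 252.2 mi
CP2: 237.1 mi
The second-farthest is CP7 at 482.1 mi.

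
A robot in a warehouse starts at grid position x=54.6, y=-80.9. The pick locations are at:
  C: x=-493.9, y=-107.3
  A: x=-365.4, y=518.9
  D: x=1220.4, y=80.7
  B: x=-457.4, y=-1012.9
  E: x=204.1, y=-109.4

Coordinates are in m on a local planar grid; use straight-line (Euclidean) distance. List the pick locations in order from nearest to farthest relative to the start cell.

Computing each straight-line distance from x=54.6, y=-80.9:
E x=204.1, y=-109.4: 152.2 m
C x=-493.9, y=-107.3: 549.1 m
A x=-365.4, y=518.9: 732.2 m
B x=-457.4, y=-1012.9: 1063.4 m
D x=1220.4, y=80.7: 1176.9 m

E, C, A, B, D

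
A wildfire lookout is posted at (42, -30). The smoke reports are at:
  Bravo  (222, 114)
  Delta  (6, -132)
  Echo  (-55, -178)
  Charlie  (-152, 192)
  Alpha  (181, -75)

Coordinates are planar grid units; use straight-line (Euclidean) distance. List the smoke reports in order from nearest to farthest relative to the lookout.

Delta, Alpha, Echo, Bravo, Charlie

Distances from the lookout:
Delta (6, -132): 108.2
Alpha (181, -75): 146.1
Echo (-55, -178): 177.0
Bravo (222, 114): 230.5
Charlie (-152, 192): 294.8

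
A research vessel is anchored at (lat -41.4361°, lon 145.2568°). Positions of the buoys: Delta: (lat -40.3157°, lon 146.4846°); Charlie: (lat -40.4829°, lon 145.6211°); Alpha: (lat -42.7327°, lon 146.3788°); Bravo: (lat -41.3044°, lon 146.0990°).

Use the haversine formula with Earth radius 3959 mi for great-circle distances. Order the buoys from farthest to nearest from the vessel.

Distance from the vessel at (lat -41.4361°, lon 145.2568°) to each:
Alpha (lat -42.7327°, lon 146.3788°): 106.5 mi
Delta (lat -40.3157°, lon 146.4846°): 100.5 mi
Charlie (lat -40.4829°, lon 145.6211°): 68.6 mi
Bravo (lat -41.3044°, lon 146.0990°): 44.6 mi

Alpha, Delta, Charlie, Bravo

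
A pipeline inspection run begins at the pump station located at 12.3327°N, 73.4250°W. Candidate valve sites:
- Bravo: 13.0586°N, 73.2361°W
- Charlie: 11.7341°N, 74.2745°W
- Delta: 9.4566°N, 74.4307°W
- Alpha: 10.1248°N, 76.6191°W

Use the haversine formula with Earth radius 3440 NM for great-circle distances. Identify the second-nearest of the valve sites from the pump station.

Charlie

Distances from the pump station (12.3327°N, 73.4250°W):
Bravo: 45.0 NM
Charlie: 61.5 NM
Delta: 182.6 NM
Alpha: 230.1 NM
The second-nearest is Charlie at 61.5 NM.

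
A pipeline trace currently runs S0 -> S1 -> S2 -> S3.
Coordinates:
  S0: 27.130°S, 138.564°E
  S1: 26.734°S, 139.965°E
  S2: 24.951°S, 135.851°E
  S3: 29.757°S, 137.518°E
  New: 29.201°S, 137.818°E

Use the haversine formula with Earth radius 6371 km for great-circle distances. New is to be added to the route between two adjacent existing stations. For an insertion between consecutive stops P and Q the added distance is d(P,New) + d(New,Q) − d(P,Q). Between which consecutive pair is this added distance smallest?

Added distance for inserting New between each consecutive pair:
S0–S1: 441.9 km
S1–S2: 400.2 km
S2–S3: 20.2 km
Smallest added distance is 20.2 km, inserting between S2 and S3.

between S2 and S3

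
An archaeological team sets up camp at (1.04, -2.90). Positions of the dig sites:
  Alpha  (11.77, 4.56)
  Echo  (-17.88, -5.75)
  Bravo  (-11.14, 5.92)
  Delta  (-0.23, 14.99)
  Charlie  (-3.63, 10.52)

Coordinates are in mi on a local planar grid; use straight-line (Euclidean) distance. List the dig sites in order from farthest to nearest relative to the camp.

Echo, Delta, Bravo, Charlie, Alpha

Computing each straight-line distance from (1.04, -2.90):
Echo (-17.88, -5.75): 19.1 mi
Delta (-0.23, 14.99): 17.9 mi
Bravo (-11.14, 5.92): 15.0 mi
Charlie (-3.63, 10.52): 14.2 mi
Alpha (11.77, 4.56): 13.1 mi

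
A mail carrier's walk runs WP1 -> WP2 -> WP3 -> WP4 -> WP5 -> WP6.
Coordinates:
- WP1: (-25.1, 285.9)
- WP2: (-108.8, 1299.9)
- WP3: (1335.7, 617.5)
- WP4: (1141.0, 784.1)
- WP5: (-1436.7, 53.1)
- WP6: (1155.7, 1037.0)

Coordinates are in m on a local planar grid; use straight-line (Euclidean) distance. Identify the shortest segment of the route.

WP3–WP4

Leg distances:
WP1→WP2: 1017.4 m
WP2→WP3: 1597.6 m
WP3→WP4: 256.2 m
WP4→WP5: 2679.3 m
WP5→WP6: 2772.8 m
The shortest leg is WP3–WP4 at 256.2 m.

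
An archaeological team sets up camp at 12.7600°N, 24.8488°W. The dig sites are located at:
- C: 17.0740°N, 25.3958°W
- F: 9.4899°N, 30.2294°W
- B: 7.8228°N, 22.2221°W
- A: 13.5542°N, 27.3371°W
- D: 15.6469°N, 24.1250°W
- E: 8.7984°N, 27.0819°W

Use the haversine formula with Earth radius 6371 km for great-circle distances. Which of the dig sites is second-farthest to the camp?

B

Distance to each, sorted:
F: 690.5 km
B: 619.6 km
E: 503.5 km
C: 483.3 km
D: 330.4 km
A: 283.5 km
The second-farthest is B at 619.6 km.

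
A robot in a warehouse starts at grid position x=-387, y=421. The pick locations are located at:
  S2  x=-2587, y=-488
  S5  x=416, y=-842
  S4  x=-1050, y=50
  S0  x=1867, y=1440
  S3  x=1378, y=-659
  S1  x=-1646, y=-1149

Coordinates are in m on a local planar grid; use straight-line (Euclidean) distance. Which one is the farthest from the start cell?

Distances from the start cell (x=-387, y=421):
S0: 2473.6 m
S2: 2380.4 m
S3: 2069.2 m
S1: 2012.5 m
S5: 1496.7 m
S4: 759.7 m
The farthest is S0 at 2473.6 m.

S0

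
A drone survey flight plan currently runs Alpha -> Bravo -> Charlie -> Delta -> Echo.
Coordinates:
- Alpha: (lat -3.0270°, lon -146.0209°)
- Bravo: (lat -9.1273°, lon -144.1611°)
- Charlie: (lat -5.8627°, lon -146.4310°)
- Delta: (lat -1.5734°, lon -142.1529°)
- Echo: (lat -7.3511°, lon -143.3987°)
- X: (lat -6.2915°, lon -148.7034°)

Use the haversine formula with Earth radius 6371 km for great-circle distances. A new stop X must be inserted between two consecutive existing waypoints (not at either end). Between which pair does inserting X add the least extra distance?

between Alpha and Bravo

Added distance for inserting X between each consecutive pair:
Alpha–Bravo: 351.9 km
Bravo–Charlie: 406.4 km
Charlie–Delta: 479.0 km
Delta–Echo: 836.4 km
Smallest added distance is 351.9 km, inserting between Alpha and Bravo.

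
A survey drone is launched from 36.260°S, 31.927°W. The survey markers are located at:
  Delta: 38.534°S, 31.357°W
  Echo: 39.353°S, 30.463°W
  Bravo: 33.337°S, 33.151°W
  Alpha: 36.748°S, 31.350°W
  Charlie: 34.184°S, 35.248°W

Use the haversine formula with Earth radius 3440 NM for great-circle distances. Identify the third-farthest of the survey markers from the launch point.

Distances from the launch point (36.260°S, 31.927°W):
Charlie: 205.1 NM
Echo: 198.3 NM
Bravo: 185.6 NM
Delta: 139.2 NM
Alpha: 40.4 NM
The third-farthest is Bravo at 185.6 NM.

Bravo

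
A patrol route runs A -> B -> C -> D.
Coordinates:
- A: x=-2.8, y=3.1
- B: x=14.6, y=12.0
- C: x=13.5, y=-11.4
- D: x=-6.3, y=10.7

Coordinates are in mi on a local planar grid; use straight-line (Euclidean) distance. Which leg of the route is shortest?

Leg distances:
A→B: 19.5 mi
B→C: 23.4 mi
C→D: 29.7 mi
The shortest leg is A–B at 19.5 mi.

A–B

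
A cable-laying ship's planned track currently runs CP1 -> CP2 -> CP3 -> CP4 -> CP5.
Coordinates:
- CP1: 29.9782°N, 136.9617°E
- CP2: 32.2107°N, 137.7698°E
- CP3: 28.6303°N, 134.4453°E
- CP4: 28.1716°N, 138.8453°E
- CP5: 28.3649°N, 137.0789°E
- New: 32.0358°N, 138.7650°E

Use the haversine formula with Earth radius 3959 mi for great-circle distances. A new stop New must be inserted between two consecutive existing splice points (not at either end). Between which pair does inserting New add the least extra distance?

Added distance for inserting New between each consecutive pair:
CP1–CP2: 75.8 mi
CP2–CP3: 91.4 mi
CP3–CP4: 346.6 mi
CP4–CP5: 431.6 mi
Smallest added distance is 75.8 mi, inserting between CP1 and CP2.

between CP1 and CP2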